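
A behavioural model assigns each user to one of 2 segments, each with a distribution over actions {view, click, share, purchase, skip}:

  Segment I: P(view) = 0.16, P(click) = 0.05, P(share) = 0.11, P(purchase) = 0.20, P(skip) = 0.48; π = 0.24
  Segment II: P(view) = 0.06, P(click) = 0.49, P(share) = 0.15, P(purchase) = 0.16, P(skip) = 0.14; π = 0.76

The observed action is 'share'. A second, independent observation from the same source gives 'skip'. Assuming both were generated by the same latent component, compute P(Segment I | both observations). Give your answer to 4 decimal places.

Apply Bayes' rule: the posterior for each component is proportional to its prior times its likelihood at x.
Since both observations come from the same component, the likelihood for component k is f_k(x₁)·f_k(x₂).
  p_I = [P(share | comp) = 0.11] × [0.48] = 0.0528
  p_II = [P(share | comp) = 0.15] × [0.14] = 0.021
Multiply by the mixture weights:
  π_I·p_I = 0.24 × 0.0528 = 0.012672
  π_II·p_II = 0.76 × 0.021 = 0.01596
Denominator: 0.012672 + 0.01596 = 0.028632
Responsibility of Segment I: 0.012672 / 0.028632 ≈ 0.4426

0.4426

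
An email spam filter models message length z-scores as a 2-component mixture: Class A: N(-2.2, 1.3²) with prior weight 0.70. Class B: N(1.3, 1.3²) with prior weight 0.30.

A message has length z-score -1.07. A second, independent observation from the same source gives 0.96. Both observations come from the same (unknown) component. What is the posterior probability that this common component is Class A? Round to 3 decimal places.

Posterior ∝ prior × likelihood, so P(k | x) ∝ w_k f_k(x); normalise over all components.
Since both observations come from the same component, the likelihood for component k is f_k(x₁)·f_k(x₂).
  f_A = [0.210329] × [0.0159927] = 0.00336373
  f_B = [0.0582444] × [0.296561] = 0.017273
Multiply by the mixture weights:
  w_A·f_A = 0.70 × 0.00336373 = 0.00235461
  w_B·f_B = 0.30 × 0.017273 = 0.0051819
Sum: 0.00235461 + 0.0051819 = 0.0075365
P(Class A | data) = 0.00235461 / 0.0075365 ≈ 0.312

0.312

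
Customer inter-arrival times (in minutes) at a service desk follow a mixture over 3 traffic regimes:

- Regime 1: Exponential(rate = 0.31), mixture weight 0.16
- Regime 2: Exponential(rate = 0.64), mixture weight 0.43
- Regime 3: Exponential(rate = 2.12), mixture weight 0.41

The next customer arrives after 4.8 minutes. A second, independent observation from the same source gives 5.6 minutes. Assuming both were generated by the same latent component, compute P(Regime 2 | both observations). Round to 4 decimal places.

P(component k | x) = π_k·f_k(x) / marginal(x), where marginal(x) = Σ_j π_j·f_j(x).
Since both observations come from the same component, the likelihood for component k is f_k(x₁)·f_k(x₂).
  f_1 = [0.31·e^(−0.31·4.8) = 0.31·e^(−1.4880) = 0.0700054] × [0.0546294] = 0.00382435
  f_2 = [0.64·e^(−0.64·4.8) = 0.64·e^(−3.0720) = 0.0296502] × [0.0177692] = 0.000526861
  f_3 = [2.12·e^(−2.12·4.8) = 2.12·e^(−10.1760) = 8.07152e-05] × [1.48044e-05] = 1.19494e-09
Weight by the priors:
  π_1·f_1 = 0.16 × 0.00382435 = 0.000611896
  π_2·f_2 = 0.43 × 0.000526861 = 0.00022655
  π_3·f_3 = 0.41 × 1.19494e-09 = 4.89926e-10
Sum: 0.000611896 + 0.00022655 + 4.89926e-10 = 0.000838447
Responsibility of Regime 2: 0.00022655 / 0.000838447 ≈ 0.2702

0.2702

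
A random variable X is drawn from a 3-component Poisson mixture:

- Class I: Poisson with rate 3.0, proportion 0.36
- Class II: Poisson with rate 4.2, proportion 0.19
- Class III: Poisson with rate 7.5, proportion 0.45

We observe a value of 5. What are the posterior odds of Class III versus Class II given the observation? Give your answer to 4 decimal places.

Posterior odds = (w_i f_i(x)) / (w_j f_j(x)); the normalising sum cancels.
Evaluate each component's likelihood at the observed value:
  f_I = e^(−3.0)·3.0^5/5! = 0.100819
  f_II = e^(−4.2)·4.2^5/5! = 0.163316
  f_III = e^(−7.5)·7.5^5/5! = 0.109375
0.0492186 / 0.03103 ≈ 1.5862

1.5862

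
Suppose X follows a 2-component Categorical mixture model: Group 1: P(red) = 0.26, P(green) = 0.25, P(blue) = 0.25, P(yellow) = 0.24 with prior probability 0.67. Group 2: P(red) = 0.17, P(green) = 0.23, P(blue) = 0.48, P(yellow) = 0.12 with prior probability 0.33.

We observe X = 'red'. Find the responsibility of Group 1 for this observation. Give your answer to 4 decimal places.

0.7564

The responsibility of component k is P(Z=k) f_k(x) divided by Σ_j P(Z=j) f_j(x).
Categorical probabilities:
  p_1 = P(red | comp) = 0.26
  p_2 = P(red | comp) = 0.17
Prior × likelihood for each component:
  P(Z=1)·p_1 = 0.67 × 0.26 = 0.1742
  P(Z=2)·p_2 = 0.33 × 0.17 = 0.0561
Marginal: 0.1742 + 0.0561 = 0.2303
P(Group 1 | the observation) = 0.1742 / 0.2303 ≈ 0.7564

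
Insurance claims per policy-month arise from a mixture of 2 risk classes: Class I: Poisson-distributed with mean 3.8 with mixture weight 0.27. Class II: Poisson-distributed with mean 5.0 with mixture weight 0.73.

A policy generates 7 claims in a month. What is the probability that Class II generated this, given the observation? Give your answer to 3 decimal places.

0.848

Posterior ∝ prior × likelihood, so P(k | x) ∝ π_k f_k(x); normalise over all components.
Poisson probabilities:
  f_I = e^(−3.8)·3.8^7/7! = 0.050785
  f_II = e^(−5.0)·5.0^7/7! = 0.104445
Prior × likelihood for each component:
  π_I·f_I = 0.27 × 0.050785 = 0.013712
  π_II·f_II = 0.73 × 0.104445 = 0.0762447
Marginal: 0.013712 + 0.0762447 = 0.0899567
P(Class II | 7 claims) ≈ 0.848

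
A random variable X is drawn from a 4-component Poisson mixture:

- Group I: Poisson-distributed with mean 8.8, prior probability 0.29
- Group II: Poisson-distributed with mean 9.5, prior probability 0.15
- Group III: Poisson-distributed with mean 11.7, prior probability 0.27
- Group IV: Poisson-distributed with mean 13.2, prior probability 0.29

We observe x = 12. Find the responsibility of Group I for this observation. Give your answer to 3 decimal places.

P(component k | x) = π_k·f_k(x) / marginal(x), where marginal(x) = Σ_j π_j·f_j(x).
Component likelihoods at x = 12:
  p_I = e^(−8.8)·8.8^12/12! = 0.0678678
  p_II = e^(−9.5)·9.5^12/12! = 0.0844401
  p_III = e^(−11.7)·11.7^12/12! = 0.113933
  p_IV = e^(−13.2)·13.2^12/12! = 0.108109
Unnormalised posteriors:
  π_I·p_I = 0.29 × 0.0678678 = 0.0196817
  π_II·p_II = 0.15 × 0.0844401 = 0.012666
  π_III·p_III = 0.27 × 0.113933 = 0.0307618
  π_IV·p_IV = 0.29 × 0.108109 = 0.0313517
Sum: 0.0196817 + 0.012666 + 0.0307618 + 0.0313517 = 0.0944612
P(Group I | x) ≈ 0.208

0.208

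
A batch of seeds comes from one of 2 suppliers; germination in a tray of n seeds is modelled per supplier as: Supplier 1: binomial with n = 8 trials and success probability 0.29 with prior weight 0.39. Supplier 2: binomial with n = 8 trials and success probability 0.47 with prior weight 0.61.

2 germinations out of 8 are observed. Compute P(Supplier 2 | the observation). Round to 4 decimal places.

0.4155

The responsibility of component k is P(Z=k) f_k(x) divided by Σ_j P(Z=j) f_j(x).
Component likelihoods at x = 2 germinations out of 8:
  L_1 = 0.301651
  L_2 = 0.137091
Unnormalised posteriors:
  P(Z=1)·L_1 = 0.39 × 0.301651 = 0.117644
  P(Z=2)·L_2 = 0.61 × 0.137091 = 0.0836255
Marginal: 0.117644 + 0.0836255 = 0.201269
Responsibility of Supplier 2: 0.0836255 / 0.201269 ≈ 0.4155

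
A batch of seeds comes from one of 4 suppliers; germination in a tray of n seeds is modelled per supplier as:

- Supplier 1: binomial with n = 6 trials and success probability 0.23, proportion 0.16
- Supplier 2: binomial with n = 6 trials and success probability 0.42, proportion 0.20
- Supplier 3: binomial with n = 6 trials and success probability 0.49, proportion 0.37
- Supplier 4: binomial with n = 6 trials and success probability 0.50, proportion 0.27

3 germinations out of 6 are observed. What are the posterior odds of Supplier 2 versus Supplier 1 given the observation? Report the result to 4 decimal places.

Posterior odds = (π_i f_i(x)) / (π_j f_j(x)); the normalising sum cancels.
Binomial probabilities:
  p_1 = C(6,3)·0.23^3·0.77^3 = 20·0.012167·0.456533 = 0.111093
  p_2 = C(6,3)·0.42^3·0.58^3 = 20·0.074088·0.195112 = 0.289109
  p_3 = C(6,3)·0.49^3·0.51^3 = 20·0.117649·0.132651 = 0.312125
  p_4 = C(6,3)·0.50^3·0.50^3 = 20·0.125·0.125 = 0.3125
0.0578218 / 0.0177748 ≈ 3.2530

3.2530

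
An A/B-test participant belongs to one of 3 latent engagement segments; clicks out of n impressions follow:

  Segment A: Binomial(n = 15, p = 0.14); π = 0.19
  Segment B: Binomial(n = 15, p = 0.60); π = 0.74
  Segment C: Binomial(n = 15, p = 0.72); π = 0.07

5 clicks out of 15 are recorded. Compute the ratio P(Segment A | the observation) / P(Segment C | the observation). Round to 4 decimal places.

56.3686

Posterior odds = (π_i f_i(x)) / (π_j f_j(x)); the normalising sum cancels.
Component likelihoods at x = 5 clicks out of 15:
  p_A = C(15,5)·0.14^5·0.86^10 = 3003·5.37824e-05·0.221302 = 0.0357421
  p_B = C(15,5)·0.60^5·0.40^10 = 3003·0.07776·0.000104858 = 0.0244856
  p_C = C(15,5)·0.72^5·0.28^10 = 3003·0.193492·2.96197e-06 = 0.00172107
0.006791 / 0.000120475 ≈ 56.3686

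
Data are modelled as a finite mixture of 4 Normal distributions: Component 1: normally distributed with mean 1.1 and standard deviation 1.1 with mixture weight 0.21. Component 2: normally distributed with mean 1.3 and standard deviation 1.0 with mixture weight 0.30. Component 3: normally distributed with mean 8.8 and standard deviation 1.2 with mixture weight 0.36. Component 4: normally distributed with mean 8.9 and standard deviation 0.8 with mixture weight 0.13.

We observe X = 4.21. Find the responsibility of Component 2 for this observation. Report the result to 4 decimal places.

The responsibility of component k is w_k f_k(x) divided by Σ_j w_j f_j(x).
Component likelihoods at x = 4.21:
  L_1 = 0.00666434
  L_2 = 0.0057821
  L_3 = 0.000221171
  L_4 = 1.71675e-08
Weight by the priors:
  w_1·L_1 = 0.21 × 0.00666434 = 0.00139951
  w_2·L_2 = 0.30 × 0.0057821 = 0.00173463
  w_3·L_3 = 0.36 × 0.000221171 = 7.96217e-05
  w_4·L_4 = 0.13 × 1.71675e-08 = 2.23177e-09
Marginal: 0.00139951 + 0.00173463 + 7.96217e-05 + 2.23177e-09 = 0.00321377
Responsibility of Component 2: 0.00173463 / 0.00321377 ≈ 0.5397

0.5397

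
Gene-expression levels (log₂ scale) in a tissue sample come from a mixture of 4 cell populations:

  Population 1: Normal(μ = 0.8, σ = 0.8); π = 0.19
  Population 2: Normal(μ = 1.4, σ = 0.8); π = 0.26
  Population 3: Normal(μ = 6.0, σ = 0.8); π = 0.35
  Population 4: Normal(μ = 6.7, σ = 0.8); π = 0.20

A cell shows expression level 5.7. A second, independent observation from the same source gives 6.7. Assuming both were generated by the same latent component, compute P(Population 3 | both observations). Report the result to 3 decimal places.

0.708

The responsibility of component k is π_k f_k(x) divided by Σ_j π_j f_j(x).
Since both observations come from the same component, the likelihood for component k is f_k(x₁)·f_k(x₂).
  p_1 = [3.55964e-09] × [7.70985e-13] = 2.74443e-21
  p_2 = [2.65644e-07] × [1.46924e-10] = 3.90295e-17
  p_3 = [0.464819] × [0.340069] = 0.15807
  p_4 = [0.228311] × [0.498678] = 0.113854
Weight by the priors:
  π_1·p_1 = 0.19 × 2.74443e-21 = 5.21441e-22
  π_2·p_2 = 0.26 × 3.90295e-17 = 1.01477e-17
  π_3·p_3 = 0.35 × 0.15807 = 0.0553246
  π_4·p_4 = 0.20 × 0.113854 = 0.0227708
Evidence: 5.21441e-22 + 1.01477e-17 + 0.0553246 + 0.0227708 = 0.0780954
P(Population 3 | data) ≈ 0.708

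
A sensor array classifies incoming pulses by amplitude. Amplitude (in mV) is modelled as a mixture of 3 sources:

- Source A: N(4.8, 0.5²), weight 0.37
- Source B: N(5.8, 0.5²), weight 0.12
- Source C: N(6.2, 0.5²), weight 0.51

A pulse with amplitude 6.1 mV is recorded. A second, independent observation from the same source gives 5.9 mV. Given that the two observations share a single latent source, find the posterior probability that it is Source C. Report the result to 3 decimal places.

0.808

By Bayes' theorem, P(k | x) = w_k f_k(x) / Σ_j w_j f_j(x).
Since both observations come from the same component, the likelihood for component k is f_k(x₁)·f_k(x₂).
  f_A = [(1/(0.5·√(2π)))·exp(−(6.1−4.8)²/(2·0.5²)) = 0.797885·exp(-3.38000) = 0.0271659] × [0.0709492] = 0.0019274
  f_B = [(1/(0.5·√(2π)))·exp(−(6.1−5.8)²/(2·0.5²)) = 0.797885·exp(-0.18000) = 0.666449] × [0.782085] = 0.52122
  f_C = [(1/(0.5·√(2π)))·exp(−(6.1−6.2)²/(2·0.5²)) = 0.797885·exp(-0.02000) = 0.782085] × [0.666449] = 0.52122
Multiply by the mixture weights:
  w_A·f_A = 0.37 × 0.0019274 = 0.000713138
  w_B·f_B = 0.12 × 0.52122 = 0.0625464
  w_C·f_C = 0.51 × 0.52122 = 0.265822
Denominator: 0.000713138 + 0.0625464 + 0.265822 = 0.329082
P(Source C | x) = 0.265822 / 0.329082 ≈ 0.808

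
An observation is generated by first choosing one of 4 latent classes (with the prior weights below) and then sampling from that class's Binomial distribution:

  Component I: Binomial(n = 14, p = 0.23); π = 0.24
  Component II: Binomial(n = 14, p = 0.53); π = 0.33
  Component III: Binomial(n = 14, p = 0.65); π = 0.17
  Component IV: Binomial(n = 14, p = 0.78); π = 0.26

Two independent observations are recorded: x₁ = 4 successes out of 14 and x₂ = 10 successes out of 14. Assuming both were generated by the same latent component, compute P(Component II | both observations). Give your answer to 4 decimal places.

0.8657

By Bayes' theorem, P(k | x) = π_k f_k(x) / Σ_j π_j f_j(x).
Since both observations come from the same component, the likelihood for component k is f_k(x₁)·f_k(x₂).
  p_I = [0.205236] × [0.000145772] = 2.99177e-05
  p_II = [0.0415447] × [0.0854248] = 0.00354895
  p_III = [0.0049291] × [0.202227] = 0.000996799
  p_IV = [9.841e-05] × [0.195466] = 1.92358e-05
Unnormalised posteriors:
  π_I·p_I = 0.24 × 2.99177e-05 = 7.18024e-06
  π_II·p_II = 0.33 × 0.00354895 = 0.00117115
  π_III·p_III = 0.17 × 0.000996799 = 0.000169456
  π_IV·p_IV = 0.26 × 1.92358e-05 = 5.00131e-06
Marginal: 7.18024e-06 + 0.00117115 + 0.000169456 + 5.00131e-06 = 0.00135279
Responsibility of Component II: 0.00117115 / 0.00135279 ≈ 0.8657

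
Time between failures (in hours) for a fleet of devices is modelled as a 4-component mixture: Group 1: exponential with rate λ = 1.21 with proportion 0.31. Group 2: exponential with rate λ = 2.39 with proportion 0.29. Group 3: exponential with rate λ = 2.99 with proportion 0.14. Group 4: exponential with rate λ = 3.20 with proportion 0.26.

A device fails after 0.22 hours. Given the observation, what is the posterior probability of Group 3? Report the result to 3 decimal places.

The responsibility of component k is w_k f_k(x) divided by Σ_j w_j f_j(x).
Component likelihoods at x = 0.22 hours:
  p_1 = 1.21·e^(−1.21·0.22) = 1.21·e^(−0.2662) = 0.927206
  p_2 = 2.39·e^(−2.39·0.22) = 2.39·e^(−0.5258) = 1.41269
  p_3 = 2.99·e^(−2.99·0.22) = 2.99·e^(−0.6578) = 1.54879
  p_4 = 3.20·e^(−3.20·0.22) = 3.20·e^(−0.7040) = 1.58273
Unnormalised posteriors:
  w_1·p_1 = 0.31 × 0.927206 = 0.287434
  w_2·p_2 = 0.29 × 1.41269 = 0.409679
  w_3·p_3 = 0.14 × 1.54879 = 0.21683
  w_4·p_4 = 0.26 × 1.58273 = 0.41151
Sum: 0.287434 + 0.409679 + 0.21683 + 0.41151 = 1.32545
P(Group 3 | the observation) ≈ 0.164

0.164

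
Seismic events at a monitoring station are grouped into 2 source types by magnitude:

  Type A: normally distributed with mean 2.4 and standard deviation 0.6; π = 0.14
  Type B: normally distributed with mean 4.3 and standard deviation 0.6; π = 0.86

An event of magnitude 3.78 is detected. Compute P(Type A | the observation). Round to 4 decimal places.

P(component k | x) = w_k·f_k(x) / marginal(x), where marginal(x) = Σ_j w_j·f_j(x).
Evaluate each component's likelihood at the observed value:
  f_A = (1/(0.6·√(2π)))·exp(−(3.78−2.4)²/(2·0.6²)) = 0.664904·exp(-2.64500) = 0.0472117
  f_B = (1/(0.6·√(2π)))·exp(−(3.78−4.3)²/(2·0.6²)) = 0.664904·exp(-0.37556) = 0.456727
Prior × likelihood for each component:
  w_A·f_A = 0.14 × 0.0472117 = 0.00660964
  w_B·f_B = 0.86 × 0.456727 = 0.392786
Sum: 0.00660964 + 0.392786 = 0.399395
P(Type A | the observation) = 0.00660964 / 0.399395 ≈ 0.0165

0.0165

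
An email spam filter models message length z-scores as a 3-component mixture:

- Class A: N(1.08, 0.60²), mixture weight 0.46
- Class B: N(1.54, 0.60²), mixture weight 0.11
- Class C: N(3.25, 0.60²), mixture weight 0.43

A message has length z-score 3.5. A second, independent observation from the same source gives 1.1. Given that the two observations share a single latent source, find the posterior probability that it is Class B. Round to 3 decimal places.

0.343

By Bayes' theorem, P(k | x) = π_k f_k(x) / Σ_j π_j f_j(x).
Since both observations come from the same component, the likelihood for component k is f_k(x₁)·f_k(x₂).
  f_A = [(1/(0.60·√(2π)))·exp(−(3.5−1.08)²/(2·0.60²)) = 0.664904·exp(-8.13389) = 0.000195099] × [0.664535] = 0.00012965
  f_B = [(1/(0.60·√(2π)))·exp(−(3.5−1.54)²/(2·0.60²)) = 0.664904·exp(-5.33556) = 0.003203] × [0.508138] = 0.00162756
  f_C = [(1/(0.60·√(2π)))·exp(−(3.5−3.25)²/(2·0.60²)) = 0.664904·exp(-0.08681) = 0.609621] × [0.00108275] = 0.000660066
Weight by the priors:
  π_A·f_A = 0.46 × 0.00012965 = 5.96391e-05
  π_B·f_B = 0.11 × 0.00162756 = 0.000179032
  π_C·f_C = 0.43 × 0.000660066 = 0.000283829
Marginal: 5.96391e-05 + 0.000179032 + 0.000283829 = 0.0005225
So the posterior for Class B is 0.000179032 / 0.0005225 ≈ 0.343.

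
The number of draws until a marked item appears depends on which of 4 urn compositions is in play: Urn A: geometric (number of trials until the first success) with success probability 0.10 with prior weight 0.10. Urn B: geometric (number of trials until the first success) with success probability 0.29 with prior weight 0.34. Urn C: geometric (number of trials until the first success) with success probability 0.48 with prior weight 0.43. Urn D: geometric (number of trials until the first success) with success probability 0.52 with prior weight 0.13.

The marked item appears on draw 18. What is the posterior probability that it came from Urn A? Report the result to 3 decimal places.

0.850

Apply Bayes' rule: the posterior for each component is proportional to its prior times its likelihood at x.
Component likelihoods at x = 18:
  p_A = 0.10·(1−0.10)^17 = 0.10·0.166772 = 0.0166772
  p_B = 0.29·(1−0.29)^17 = 0.29·0.00296068 = 0.000858598
  p_C = 0.48·(1−0.48)^17 = 0.48·1.48613e-05 = 7.13342e-06
  p_D = 0.52·(1−0.52)^17 = 0.52·3.81154e-06 = 1.982e-06
Unnormalised posteriors:
  P(Z=A)·p_A = 0.10 × 0.0166772 = 0.00166772
  P(Z=B)·p_B = 0.34 × 0.000858598 = 0.000291923
  P(Z=C)·p_C = 0.43 × 7.13342e-06 = 3.06737e-06
  P(Z=D)·p_D = 0.13 × 1.982e-06 = 2.5766e-07
Denominator: 0.00166772 + 0.000291923 + 3.06737e-06 + 2.5766e-07 = 0.00196297
P(Urn A | x) = 0.00166772 / 0.00196297 ≈ 0.850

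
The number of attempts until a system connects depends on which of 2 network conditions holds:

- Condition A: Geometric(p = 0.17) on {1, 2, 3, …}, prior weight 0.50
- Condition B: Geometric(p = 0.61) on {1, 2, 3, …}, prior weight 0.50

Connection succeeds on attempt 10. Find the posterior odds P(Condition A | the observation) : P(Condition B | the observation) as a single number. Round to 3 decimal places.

249.598

Only the two components matter; the odds are (π_i f_i(x)) / (π_j f_j(x)).
Component likelihoods at x = 10:
  f_A = 0.17·(1−0.17)^9 = 0.17·0.18694 = 0.0317798
  f_B = 0.61·(1−0.61)^9 = 0.61·0.000208728 = 0.000127324
Odds = (0.50/0.50) × (0.0317798/0.000127324) = 1 × 249.598 ≈ 249.598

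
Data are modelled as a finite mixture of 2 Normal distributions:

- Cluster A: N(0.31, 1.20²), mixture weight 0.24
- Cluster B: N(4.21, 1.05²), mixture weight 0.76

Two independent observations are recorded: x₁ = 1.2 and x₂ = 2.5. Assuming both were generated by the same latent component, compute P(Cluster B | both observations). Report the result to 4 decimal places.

0.1116

P(component k | x) = π_k·f_k(x) / marginal(x), where marginal(x) = Σ_j π_j·f_j(x).
Since both observations come from the same component, the likelihood for component k is f_k(x₁)·f_k(x₂).
  L_A = [(1/(1.20·√(2π)))·exp(−(1.2−0.31)²/(2·1.20²)) = 0.332452·exp(-0.27503) = 0.252512] × [0.0628771] = 0.0158773
  L_B = [(1/(1.05·√(2π)))·exp(−(1.2−4.21)²/(2·1.05²)) = 0.379945·exp(-4.10889) = 0.00624098] × [0.100877] = 0.000629573
Multiply by the mixture weights:
  π_A·L_A = 0.24 × 0.0158773 = 0.00381054
  π_B·L_B = 0.76 × 0.000629573 = 0.000478475
Denominator: 0.00381054 + 0.000478475 = 0.00428902
Responsibility of Cluster B: 0.000478475 / 0.00428902 ≈ 0.1116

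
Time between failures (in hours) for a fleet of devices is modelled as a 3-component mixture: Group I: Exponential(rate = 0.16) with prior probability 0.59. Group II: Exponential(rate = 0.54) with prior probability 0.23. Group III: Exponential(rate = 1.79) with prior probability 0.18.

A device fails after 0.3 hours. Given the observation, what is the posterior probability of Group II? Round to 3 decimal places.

Apply Bayes' rule: the posterior for each component is proportional to its prior times its likelihood at x.
Exponential densities:
  L_I = 0.16·e^(−0.16·0.3) = 0.16·e^(−0.0480) = 0.152501
  L_II = 0.54·e^(−0.54·0.3) = 0.54·e^(−0.1620) = 0.459238
  L_III = 1.79·e^(−1.79·0.3) = 1.79·e^(−0.5370) = 1.04625
Unnormalised posteriors:
  P(Z=I)·L_I = 0.59 × 0.152501 = 0.0899758
  P(Z=II)·L_II = 0.23 × 0.459238 = 0.105625
  P(Z=III)·L_III = 0.18 × 1.04625 = 0.188326
Marginal: 0.0899758 + 0.105625 + 0.188326 = 0.383926
P(Group II | 0.3 hours) ≈ 0.275

0.275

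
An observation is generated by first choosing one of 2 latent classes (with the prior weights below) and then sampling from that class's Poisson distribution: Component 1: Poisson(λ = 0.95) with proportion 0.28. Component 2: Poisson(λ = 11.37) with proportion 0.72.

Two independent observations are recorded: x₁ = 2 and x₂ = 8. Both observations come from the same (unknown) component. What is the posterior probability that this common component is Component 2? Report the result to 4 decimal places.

Posterior ∝ prior × likelihood, so P(k | x) ∝ π_k f_k(x); normalise over all components.
Since both observations come from the same component, the likelihood for component k is f_k(x₁)·f_k(x₂).
  f_1 = [0.174517] × [6.36339e-06] = 1.11052e-06
  f_2 = [0.000745697] × [0.0799162] = 5.95933e-05
Unnormalised posteriors:
  π_1·f_1 = 0.28 × 1.11052e-06 = 3.10945e-07
  π_2·f_2 = 0.72 × 5.95933e-05 = 4.29072e-05
Sum: 3.10945e-07 + 4.29072e-05 = 4.32181e-05
So the posterior for Component 2 is 4.29072e-05 / 4.32181e-05 ≈ 0.9928.

0.9928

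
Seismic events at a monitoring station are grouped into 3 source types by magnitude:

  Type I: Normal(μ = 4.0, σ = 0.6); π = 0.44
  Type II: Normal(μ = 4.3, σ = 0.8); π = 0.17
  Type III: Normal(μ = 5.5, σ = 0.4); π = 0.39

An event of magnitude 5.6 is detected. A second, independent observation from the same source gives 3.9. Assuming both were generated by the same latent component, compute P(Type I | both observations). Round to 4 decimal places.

0.3520

P(component k | x) = π_k·f_k(x) / marginal(x), where marginal(x) = Σ_j π_j·f_j(x).
Since both observations come from the same component, the likelihood for component k is f_k(x₁)·f_k(x₂).
  f_I = [(1/(0.6·√(2π)))·exp(−(5.6−4.0)²/(2·0.6²)) = 0.664904·exp(-3.55556) = 0.0189933] × [0.655733] = 0.0124545
  f_II = [(1/(0.8·√(2π)))·exp(−(5.6−4.3)²/(2·0.8²)) = 0.498678·exp(-1.32031) = 0.133173] × [0.440082] = 0.0586069
  f_III = [(1/(0.4·√(2π)))·exp(−(5.6−5.5)²/(2·0.4²)) = 0.997356·exp(-0.03125) = 0.96667] × [0.000334576] = 0.000323424
Multiply by the mixture weights:
  π_I·f_I = 0.44 × 0.0124545 = 0.00548
  π_II·f_II = 0.17 × 0.0586069 = 0.00996318
  π_III·f_III = 0.39 × 0.000323424 = 0.000126135
Denominator: 0.00548 + 0.00996318 + 0.000126135 = 0.0155693
P(Type I | x₁,x₂) ≈ 0.3520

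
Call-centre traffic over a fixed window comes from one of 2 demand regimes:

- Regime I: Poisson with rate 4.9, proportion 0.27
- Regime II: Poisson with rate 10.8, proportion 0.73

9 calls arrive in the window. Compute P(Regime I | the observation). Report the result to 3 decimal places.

By Bayes' theorem, P(k | x) = w_k f_k(x) / Σ_j w_j f_j(x).
Evaluate each component's likelihood at the observed value:
  f_I = 0.0334163
  f_II = 0.112375
Multiply by the mixture weights:
  w_I·f_I = 0.27 × 0.0334163 = 0.00902241
  w_II·f_II = 0.73 × 0.112375 = 0.0820339
Marginal: 0.00902241 + 0.0820339 = 0.0910563
P(Regime I | the observation) = 0.00902241 / 0.0910563 ≈ 0.099

0.099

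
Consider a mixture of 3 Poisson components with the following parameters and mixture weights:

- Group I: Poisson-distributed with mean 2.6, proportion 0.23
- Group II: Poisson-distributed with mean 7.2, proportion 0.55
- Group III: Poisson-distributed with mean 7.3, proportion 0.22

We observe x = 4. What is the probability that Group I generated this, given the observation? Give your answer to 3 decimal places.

The responsibility of component k is P(Z=k) f_k(x) divided by Σ_j P(Z=j) f_j(x).
Poisson probabilities:
  L_I = 0.141422
  L_II = 0.0835985
  L_III = 0.0799338
Unnormalised posteriors:
  P(Z=I)·L_I = 0.23 × 0.141422 = 0.032527
  P(Z=II)·L_II = 0.55 × 0.0835985 = 0.0459792
  P(Z=III)·L_III = 0.22 × 0.0799338 = 0.0175854
Normaliser: 0.032527 + 0.0459792 + 0.0175854 = 0.0960916
P(Group I | 4) = 0.032527 / 0.0960916 ≈ 0.339

0.339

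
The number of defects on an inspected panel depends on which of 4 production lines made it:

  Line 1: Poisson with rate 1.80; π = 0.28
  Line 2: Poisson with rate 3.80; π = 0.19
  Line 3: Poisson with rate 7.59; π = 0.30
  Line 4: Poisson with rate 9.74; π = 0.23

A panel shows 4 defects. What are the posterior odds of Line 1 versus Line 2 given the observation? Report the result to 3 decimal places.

0.548

Only the two components matter; the odds are (P(Z=i) f_i(x)) / (P(Z=j) f_j(x)).
Component likelihoods at x = 4 defects:
  L_1 = 0.0723017
  L_2 = 0.194359
  L_3 = 0.0698974
  L_4 = 0.0220799
Odds = (0.28/0.19) × (0.0723017/0.194359) = 1.47368 × 0.372001 ≈ 0.548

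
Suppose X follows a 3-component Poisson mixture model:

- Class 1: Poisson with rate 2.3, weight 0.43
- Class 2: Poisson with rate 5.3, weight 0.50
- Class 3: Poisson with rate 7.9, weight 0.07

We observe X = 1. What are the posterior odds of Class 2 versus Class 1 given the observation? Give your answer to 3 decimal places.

Only the two components matter; the odds are (w_i f_i(x)) / (w_j f_j(x)).
Evaluate each component's likelihood at the observed value:
  L_1 = 0.230595
  L_2 = 0.0264554
  L_3 = 0.00292887
Odds = (0.50/0.43) × (0.0264554/0.230595) = 1.16279 × 0.114727 ≈ 0.133

0.133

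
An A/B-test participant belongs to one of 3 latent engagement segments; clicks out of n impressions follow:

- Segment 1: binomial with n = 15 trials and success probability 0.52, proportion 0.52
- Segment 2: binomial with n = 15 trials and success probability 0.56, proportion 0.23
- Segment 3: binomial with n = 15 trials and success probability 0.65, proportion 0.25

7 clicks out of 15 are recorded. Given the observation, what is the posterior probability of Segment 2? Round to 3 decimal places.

By Bayes' theorem, P(k | x) = π_k f_k(x) / Σ_j π_j f_j(x).
Evaluate each component's likelihood at the observed value:
  L_1 = C(15,7)·0.52^7·0.48^8 = 6435·0.0102807·0.00281793 = 0.186424
  L_2 = C(15,7)·0.56^7·0.44^8 = 6435·0.0172709·0.00140482 = 0.15613
  L_3 = C(15,7)·0.65^7·0.35^8 = 6435·0.0490223·0.000225188 = 0.0710373
Multiply by the mixture weights:
  π_1·L_1 = 0.52 × 0.186424 = 0.0969405
  π_2·L_2 = 0.23 × 0.15613 = 0.0359099
  π_3·L_3 = 0.25 × 0.0710373 = 0.0177593
Sum: 0.0969405 + 0.0359099 + 0.0177593 = 0.15061
So the posterior for Segment 2 is 0.0359099 / 0.15061 ≈ 0.238.

0.238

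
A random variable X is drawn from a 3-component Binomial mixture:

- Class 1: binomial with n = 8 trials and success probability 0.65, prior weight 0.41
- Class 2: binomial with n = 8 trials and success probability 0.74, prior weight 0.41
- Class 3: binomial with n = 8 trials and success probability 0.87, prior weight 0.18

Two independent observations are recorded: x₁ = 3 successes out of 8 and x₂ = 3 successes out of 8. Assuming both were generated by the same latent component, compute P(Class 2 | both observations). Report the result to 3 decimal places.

Posterior ∝ prior × likelihood, so P(k | x) ∝ P(Z=k) f_k(x); normalise over all components.
Since both observations come from the same component, the likelihood for component k is f_k(x₁)·f_k(x₂).
  p_1 = [0.0807734] × [0.0807734] = 0.00652434
  p_2 = [0.0269619] × [0.0269619] = 0.000726942
  p_3 = [0.00136919] × [0.00136919] = 1.87467e-06
Unnormalised posteriors:
  P(Z=1)·p_1 = 0.41 × 0.00652434 = 0.00267498
  P(Z=2)·p_2 = 0.41 × 0.000726942 = 0.000298046
  P(Z=3)·p_3 = 0.18 × 1.87467e-06 = 3.37441e-07
Evidence: 0.00267498 + 0.000298046 + 3.37441e-07 = 0.00297336
P(Class 2 | x₁,x₂) ≈ 0.100

0.100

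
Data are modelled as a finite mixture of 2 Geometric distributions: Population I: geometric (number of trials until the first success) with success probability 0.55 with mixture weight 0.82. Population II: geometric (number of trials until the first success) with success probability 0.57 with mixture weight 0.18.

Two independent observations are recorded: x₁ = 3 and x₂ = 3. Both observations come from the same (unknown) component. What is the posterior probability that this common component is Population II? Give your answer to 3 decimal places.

0.164

Apply Bayes' rule: the posterior for each component is proportional to its prior times its likelihood at x.
Since both observations come from the same component, the likelihood for component k is f_k(x₁)·f_k(x₂).
  f_I = [0.55·(1−0.55)^2 = 0.55·0.2025 = 0.111375] × [0.111375] = 0.0124044
  f_II = [0.57·(1−0.57)^2 = 0.57·0.1849 = 0.105393] × [0.105393] = 0.0111077
Unnormalised posteriors:
  π_I·f_I = 0.82 × 0.0124044 = 0.0101716
  π_II·f_II = 0.18 × 0.0111077 = 0.00199938
Sum: 0.0101716 + 0.00199938 = 0.012171
Responsibility of Population II: 0.00199938 / 0.012171 ≈ 0.164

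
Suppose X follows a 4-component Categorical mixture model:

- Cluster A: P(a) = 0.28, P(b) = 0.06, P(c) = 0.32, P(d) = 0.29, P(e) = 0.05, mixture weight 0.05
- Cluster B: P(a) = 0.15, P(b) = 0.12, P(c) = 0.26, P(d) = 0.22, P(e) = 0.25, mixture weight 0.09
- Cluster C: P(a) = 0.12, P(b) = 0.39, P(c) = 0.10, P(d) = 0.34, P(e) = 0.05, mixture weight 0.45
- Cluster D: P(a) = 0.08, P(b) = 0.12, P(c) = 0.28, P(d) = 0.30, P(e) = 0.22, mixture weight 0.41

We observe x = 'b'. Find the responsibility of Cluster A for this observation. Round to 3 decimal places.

By Bayes' theorem, P(k | x) = P(Z=k) f_k(x) / Σ_j P(Z=j) f_j(x).
Component likelihoods at x = 'b':
  L_A = P(b | comp) = 0.06
  L_B = P(b | comp) = 0.12
  L_C = P(b | comp) = 0.39
  L_D = P(b | comp) = 0.12
Multiply by the mixture weights:
  P(Z=A)·L_A = 0.05 × 0.06 = 0.003
  P(Z=B)·L_B = 0.09 × 0.12 = 0.0108
  P(Z=C)·L_C = 0.45 × 0.39 = 0.1755
  P(Z=D)·L_D = 0.41 × 0.12 = 0.0492
Denominator: 0.003 + 0.0108 + 0.1755 + 0.0492 = 0.2385
Responsibility of Cluster A: 0.003 / 0.2385 ≈ 0.013

0.013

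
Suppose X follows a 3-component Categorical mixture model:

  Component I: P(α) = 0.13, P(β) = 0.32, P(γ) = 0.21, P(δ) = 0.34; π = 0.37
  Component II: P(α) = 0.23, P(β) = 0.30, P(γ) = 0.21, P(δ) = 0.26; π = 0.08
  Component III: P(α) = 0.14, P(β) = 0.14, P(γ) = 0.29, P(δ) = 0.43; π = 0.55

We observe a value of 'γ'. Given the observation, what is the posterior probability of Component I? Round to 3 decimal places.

0.306

P(component k | x) = P(Z=k)·f_k(x) / marginal(x), where marginal(x) = Σ_j P(Z=j)·f_j(x).
Component likelihoods at x = 'γ':
  p_I = P(γ | comp) = 0.21
  p_II = P(γ | comp) = 0.21
  p_III = P(γ | comp) = 0.29
Unnormalised posteriors:
  P(Z=I)·p_I = 0.37 × 0.21 = 0.0777
  P(Z=II)·p_II = 0.08 × 0.21 = 0.0168
  P(Z=III)·p_III = 0.55 × 0.29 = 0.1595
Denominator: 0.0777 + 0.0168 + 0.1595 = 0.254
P(Component I | 'γ') = 0.0777 / 0.254 ≈ 0.306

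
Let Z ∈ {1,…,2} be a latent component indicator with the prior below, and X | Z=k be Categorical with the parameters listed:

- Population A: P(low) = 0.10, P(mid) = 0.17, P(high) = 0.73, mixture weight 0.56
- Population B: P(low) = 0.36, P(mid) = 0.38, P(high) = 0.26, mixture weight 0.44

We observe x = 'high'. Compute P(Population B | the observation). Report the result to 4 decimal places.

Posterior ∝ prior × likelihood, so P(k | x) ∝ P(Z=k) f_k(x); normalise over all components.
Evaluate each component's likelihood at the observed value:
  L_A = P(high | comp) = 0.73
  L_B = P(high | comp) = 0.26
Multiply by the mixture weights:
  P(Z=A)·L_A = 0.56 × 0.73 = 0.4088
  P(Z=B)·L_B = 0.44 × 0.26 = 0.1144
Sum: 0.4088 + 0.1144 = 0.5232
P(Population B | data) = 0.1144 / 0.5232 ≈ 0.2187

0.2187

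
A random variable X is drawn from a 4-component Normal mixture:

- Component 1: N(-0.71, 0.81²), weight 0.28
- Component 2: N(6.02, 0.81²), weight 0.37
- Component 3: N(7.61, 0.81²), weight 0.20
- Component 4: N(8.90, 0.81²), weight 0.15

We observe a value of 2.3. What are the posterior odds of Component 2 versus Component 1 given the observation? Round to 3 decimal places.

0.035

Since P(k|x) ∝ π_k f_k(x), the posterior odds are π_i f_i(x) / (π_j f_j(x)).
Evaluate each component's likelihood at the observed value:
  p_1 = (1/(0.81·√(2π)))·exp(−(2.3−-0.71)²/(2·0.81²)) = 0.492521·exp(-6.90451) = 0.000494122
  p_2 = (1/(0.81·√(2π)))·exp(−(2.3−6.02)²/(2·0.81²)) = 0.492521·exp(-10.54595) = 1.29532e-05
  p_3 = (1/(0.81·√(2π)))·exp(−(2.3−7.61)²/(2·0.81²)) = 0.492521·exp(-21.48765) = 2.29327e-10
  p_4 = (1/(0.81·√(2π)))·exp(−(2.3−8.90)²/(2·0.81²)) = 0.492521·exp(-33.19616) = 1.88589e-15
4.79267e-06 / 0.000138354 ≈ 0.035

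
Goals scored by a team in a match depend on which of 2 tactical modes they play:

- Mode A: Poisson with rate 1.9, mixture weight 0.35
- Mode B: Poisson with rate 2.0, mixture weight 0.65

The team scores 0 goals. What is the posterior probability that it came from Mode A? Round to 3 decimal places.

Posterior ∝ prior × likelihood, so P(k | x) ∝ P(Z=k) f_k(x); normalise over all components.
Component likelihoods at x = 0 goals:
  p_A = 0.149569
  p_B = 0.135335
Weight by the priors:
  P(Z=A)·p_A = 0.35 × 0.149569 = 0.052349
  P(Z=B)·p_B = 0.65 × 0.135335 = 0.0879679
Sum: 0.052349 + 0.0879679 = 0.140317
P(Mode A | the observation) ≈ 0.373

0.373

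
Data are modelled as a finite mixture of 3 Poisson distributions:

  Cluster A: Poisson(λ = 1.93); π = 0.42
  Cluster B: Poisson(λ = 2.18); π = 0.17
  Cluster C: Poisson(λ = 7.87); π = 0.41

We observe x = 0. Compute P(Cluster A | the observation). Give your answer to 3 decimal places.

0.759

P(component k | x) = w_k·f_k(x) / marginal(x), where marginal(x) = Σ_j w_j·f_j(x).
Evaluate each component's likelihood at the observed value:
  f_A = 0.145148
  f_B = 0.113042
  f_C = 0.000382034
Multiply by the mixture weights:
  w_A·f_A = 0.42 × 0.145148 = 0.0609622
  w_B·f_B = 0.17 × 0.113042 = 0.0192171
  w_C·f_C = 0.41 × 0.000382034 = 0.000156634
Normaliser: 0.0609622 + 0.0192171 + 0.000156634 = 0.0803359
P(Cluster A | the observation) = 0.0609622 / 0.0803359 ≈ 0.759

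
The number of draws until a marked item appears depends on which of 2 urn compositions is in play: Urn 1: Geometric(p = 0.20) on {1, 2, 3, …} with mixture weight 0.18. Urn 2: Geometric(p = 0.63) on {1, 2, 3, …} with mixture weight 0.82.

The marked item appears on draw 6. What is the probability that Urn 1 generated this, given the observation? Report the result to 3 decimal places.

Apply Bayes' rule: the posterior for each component is proportional to its prior times its likelihood at x.
Geometric probabilities:
  p_1 = 0.20·(1−0.20)^5 = 0.20·0.32768 = 0.065536
  p_2 = 0.63·(1−0.63)^5 = 0.63·0.0069344 = 0.00436867
Weight by the priors:
  π_1·p_1 = 0.18 × 0.065536 = 0.0117965
  π_2·p_2 = 0.82 × 0.00436867 = 0.00358231
Normaliser: 0.0117965 + 0.00358231 = 0.0153788
So the posterior for Urn 1 is 0.0117965 / 0.0153788 ≈ 0.767.

0.767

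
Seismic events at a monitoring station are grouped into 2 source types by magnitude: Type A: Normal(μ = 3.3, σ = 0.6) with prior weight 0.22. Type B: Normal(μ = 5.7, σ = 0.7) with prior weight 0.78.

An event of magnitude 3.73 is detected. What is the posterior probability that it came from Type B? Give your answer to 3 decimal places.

Posterior ∝ prior × likelihood, so P(k | x) ∝ w_k f_k(x); normalise over all components.
Component likelihoods at x = 3.73:
  f_A = 0.514315
  f_B = 0.0108633
Multiply by the mixture weights:
  w_A·f_A = 0.22 × 0.514315 = 0.113149
  w_B·f_B = 0.78 × 0.0108633 = 0.00847337
Marginal: 0.113149 + 0.00847337 = 0.121623
So the posterior for Type B is 0.00847337 / 0.121623 ≈ 0.070.

0.070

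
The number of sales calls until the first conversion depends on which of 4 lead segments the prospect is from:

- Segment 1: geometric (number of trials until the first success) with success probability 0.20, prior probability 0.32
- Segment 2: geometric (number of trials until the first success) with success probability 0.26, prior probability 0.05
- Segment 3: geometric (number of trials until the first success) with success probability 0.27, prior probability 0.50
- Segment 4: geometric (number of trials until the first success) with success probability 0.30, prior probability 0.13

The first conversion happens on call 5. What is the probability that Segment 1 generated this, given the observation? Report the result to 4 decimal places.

Apply Bayes' rule: the posterior for each component is proportional to its prior times its likelihood at x.
Evaluate each component's likelihood at the observed value:
  f_1 = 0.20·(1−0.20)^4 = 0.20·0.4096 = 0.08192
  f_2 = 0.26·(1−0.26)^4 = 0.26·0.299866 = 0.0779651
  f_3 = 0.27·(1−0.27)^4 = 0.27·0.283982 = 0.0766753
  f_4 = 0.30·(1−0.30)^4 = 0.30·0.2401 = 0.07203
Unnormalised posteriors:
  π_1·f_1 = 0.32 × 0.08192 = 0.0262144
  π_2·f_2 = 0.05 × 0.0779651 = 0.00389825
  π_3·f_3 = 0.50 × 0.0766753 = 0.0383376
  π_4·f_4 = 0.13 × 0.07203 = 0.0093639
Normaliser: 0.0262144 + 0.00389825 + 0.0383376 + 0.0093639 = 0.0778142
P(Segment 1 | 5) = 0.0262144 / 0.0778142 ≈ 0.3369

0.3369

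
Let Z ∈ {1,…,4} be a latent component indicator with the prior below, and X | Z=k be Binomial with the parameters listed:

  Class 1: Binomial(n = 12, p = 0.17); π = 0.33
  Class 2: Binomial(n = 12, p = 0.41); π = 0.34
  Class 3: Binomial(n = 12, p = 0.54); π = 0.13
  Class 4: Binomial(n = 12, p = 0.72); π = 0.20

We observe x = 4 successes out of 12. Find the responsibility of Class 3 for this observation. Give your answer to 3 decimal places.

0.097

Apply Bayes' rule: the posterior for each component is proportional to its prior times its likelihood at x.
Binomial probabilities:
  p_1 = C(12,4)·0.17^4·0.83^8 = 495·0.00083521·0.225229 = 0.0931163
  p_2 = C(12,4)·0.41^4·0.59^8 = 495·0.0282576·0.014683 = 0.205379
  p_3 = C(12,4)·0.54^4·0.46^8 = 495·0.0850306·0.00200476 = 0.0843807
  p_4 = C(12,4)·0.72^4·0.28^8 = 495·0.268739·3.77802e-05 = 0.00502573
Unnormalised posteriors:
  P(Z=1)·p_1 = 0.33 × 0.0931163 = 0.0307284
  P(Z=2)·p_2 = 0.34 × 0.205379 = 0.069829
  P(Z=3)·p_3 = 0.13 × 0.0843807 = 0.0109695
  P(Z=4)·p_4 = 0.20 × 0.00502573 = 0.00100515
Sum: 0.0307284 + 0.069829 + 0.0109695 + 0.00100515 = 0.112532
P(Class 3 | 4 successes out of 12) = 0.0109695 / 0.112532 ≈ 0.097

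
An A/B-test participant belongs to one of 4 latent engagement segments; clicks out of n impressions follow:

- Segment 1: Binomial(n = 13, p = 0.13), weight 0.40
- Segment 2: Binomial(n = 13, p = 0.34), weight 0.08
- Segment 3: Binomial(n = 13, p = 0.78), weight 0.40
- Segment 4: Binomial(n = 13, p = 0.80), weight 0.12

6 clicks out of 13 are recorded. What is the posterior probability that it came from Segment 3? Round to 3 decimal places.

0.222

The responsibility of component k is P(Z=k) f_k(x) divided by Σ_j P(Z=j) f_j(x).
Binomial probabilities:
  p_1 = 0.00312473
  p_2 = 0.14461
  p_3 = 0.00963926
  p_4 = 0.00575794
Weight by the priors:
  P(Z=1)·p_1 = 0.40 × 0.00312473 = 0.00124989
  P(Z=2)·p_2 = 0.08 × 0.14461 = 0.0115688
  P(Z=3)·p_3 = 0.40 × 0.00963926 = 0.0038557
  P(Z=4)·p_4 = 0.12 × 0.00575794 = 0.000690953
Normaliser: 0.00124989 + 0.0115688 + 0.0038557 + 0.000690953 = 0.0173653
P(Segment 3 | the observation) = 0.0038557 / 0.0173653 ≈ 0.222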